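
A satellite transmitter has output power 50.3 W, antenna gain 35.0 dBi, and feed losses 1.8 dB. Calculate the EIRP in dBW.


Pt = 50.3 W = 17.0157 dBW
EIRP = Pt_dBW + Gt - losses = 17.0157 + 35.0 - 1.8 = 50.2157 dBW

50.2157 dBW


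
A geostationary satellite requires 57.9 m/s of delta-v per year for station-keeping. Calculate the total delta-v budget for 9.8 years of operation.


dV = rate * years = 57.9 * 9.8
dV = 567.4200 m/s

567.4200 m/s


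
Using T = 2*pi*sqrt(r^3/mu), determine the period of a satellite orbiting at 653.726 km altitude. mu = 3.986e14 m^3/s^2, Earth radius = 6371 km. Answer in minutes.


r = 7024.7260 km = 7.024726e+06 m
T = 2*pi*sqrt(r^3/mu) = 2*pi*sqrt(3.4664758e+20 / 3.986e14)
T = 5859.4291 s = 97.6572 min

97.6572 minutes


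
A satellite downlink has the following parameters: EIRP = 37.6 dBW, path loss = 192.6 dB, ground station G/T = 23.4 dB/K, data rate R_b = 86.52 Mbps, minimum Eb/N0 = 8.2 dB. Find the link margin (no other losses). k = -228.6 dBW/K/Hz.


C/N0 = EIRP - FSPL + G/T - k = 37.6 - 192.6 + 23.4 - (-228.6)
C/N0 = 97.0000 dB-Hz
R_b = 86.52 Mbps = 8.652e+07 bps -> 10*log10(R_b) = 79.3712 dB-Hz
Eb/N0 = C/N0 - 10*log10(R_b) = 97.0000 - 79.3712 = 17.6288 dB
Margin = Eb/N0 - Eb/N0_req = 17.6288 - 8.2 = 9.4288 dB (link closes)

9.4288 dB


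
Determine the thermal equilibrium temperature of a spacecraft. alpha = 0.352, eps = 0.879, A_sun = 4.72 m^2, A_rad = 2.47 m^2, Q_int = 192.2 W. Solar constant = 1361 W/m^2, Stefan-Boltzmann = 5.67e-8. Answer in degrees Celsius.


Numerator = alpha*S*A_sun + Q_int = 0.352*1361*4.72 + 192.2 = 2453.4198 W
Denominator = eps*sigma*A_rad = 0.879*5.67e-8*2.47 = 1.2310307e-07 W/K^4
T^4 = 1.9929802e+10 K^4
T = 375.7299 K = 102.5799 C

102.5799 degrees Celsius


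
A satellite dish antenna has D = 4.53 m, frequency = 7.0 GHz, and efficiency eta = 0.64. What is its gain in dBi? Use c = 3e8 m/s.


lambda = c/f = 3e8 / 7.0e+09 = 0.04285714 m
G = eta*(pi*D/lambda)^2 = 0.64*(pi*4.53/0.04285714)^2
G = 70571.5561 (linear)
G = 10*log10(70571.5561) = 48.4863 dBi

48.4863 dBi


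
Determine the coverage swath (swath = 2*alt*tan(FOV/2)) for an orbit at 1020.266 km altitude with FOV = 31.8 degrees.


FOV = 31.8 deg = 0.5550147 rad
swath = 2 * alt * tan(FOV/2) = 2 * 1020.266 * tan(0.2775074)
swath = 2 * 1020.266 * 0.2848575
swath = 581.2608 km

581.2608 km


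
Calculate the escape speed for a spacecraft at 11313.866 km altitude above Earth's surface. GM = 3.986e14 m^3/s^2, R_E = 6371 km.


r = 6371.0 + 11313.866 = 17684.8660 km = 1.7684866e+07 m
v_esc = sqrt(2*mu/r) = sqrt(2*3.986e14 / 1.7684866e+07)
v_esc = 6714.0220 m/s = 6.7140 km/s

6.7140 km/s


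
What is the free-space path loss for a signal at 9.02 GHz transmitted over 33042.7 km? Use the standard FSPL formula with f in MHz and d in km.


f = 9.02 GHz = 9020.0000 MHz
d = 33042.7 km
FSPL = 32.44 + 20*log10(9020.0000) + 20*log10(33042.7)
FSPL = 32.44 + 79.1041 + 90.3815
FSPL = 201.9256 dB

201.9256 dB


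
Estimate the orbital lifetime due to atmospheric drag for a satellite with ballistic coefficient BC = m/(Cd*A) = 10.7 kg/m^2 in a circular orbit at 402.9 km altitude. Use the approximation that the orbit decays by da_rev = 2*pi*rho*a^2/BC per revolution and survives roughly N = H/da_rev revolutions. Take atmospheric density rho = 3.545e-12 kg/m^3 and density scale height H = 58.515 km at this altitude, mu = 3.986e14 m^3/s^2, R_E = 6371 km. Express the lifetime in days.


a = R_E + alt = 6773.9000 km = 6.7739e+06 m
da_rev = 2*pi*rho*a^2/BC = 2*pi*3.545e-12*(6.7739e+06)^2/10.7 = 95.519028 m per revolution
N = H/da_rev = 58515.0000 m / 95.519028 m = 612.6005 revolutions
P = 2*pi*sqrt(a^3/mu) = 5548.4208 s
lifetime = N*P = 612.6005 * 5548.4208 = 3.3989651e+06 s = 39.3399 days

39.3399 days


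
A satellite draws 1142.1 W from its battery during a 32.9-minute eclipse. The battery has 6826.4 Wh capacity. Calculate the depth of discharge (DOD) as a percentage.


E_used = P * t / 60 = 1142.1 * 32.9 / 60 = 626.2515 Wh
DOD = E_used / E_total * 100 = 626.2515 / 6826.4 * 100
DOD = 9.1740 %

9.1740 %


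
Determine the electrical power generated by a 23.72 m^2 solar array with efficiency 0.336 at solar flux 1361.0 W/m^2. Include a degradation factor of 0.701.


P = area * eta * S * degradation
P = 23.72 * 0.336 * 1361.0 * 0.701
P = 7603.7898 W

7603.7898 W


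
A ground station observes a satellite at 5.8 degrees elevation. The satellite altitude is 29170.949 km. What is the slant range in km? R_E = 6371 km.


h = 29170.949 km, el = 5.8 deg
d = -R_E*sin(el) + sqrt((R_E*sin(el))^2 + 2*R_E*h + h^2)
d = -6371.0000*sin(0.1012291) + sqrt((6371.0000*0.1010563)^2 + 2*6371.0000*29170.949 + 29170.949^2)
d = 34328.3738 km

34328.3738 km


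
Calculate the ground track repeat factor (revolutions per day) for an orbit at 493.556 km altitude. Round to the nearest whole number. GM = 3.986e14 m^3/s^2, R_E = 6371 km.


r = 6.864556e+06 m
T = 2*pi*sqrt(r^3/mu) = 5660.1755 s = 94.3363 min
revs/day = 1440 / 94.3363 = 15.2645
Rounded: 15 revolutions per day

15 revolutions per day


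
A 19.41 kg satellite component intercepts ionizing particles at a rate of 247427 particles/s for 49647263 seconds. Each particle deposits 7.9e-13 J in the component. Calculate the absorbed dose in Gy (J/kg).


Total energy deposited = rate * time * E_per
  = 247427 * 49647263 * 7.9e-13 = 9.7044 J
Dose = E_total / mass = 9.7044 / 19.41
Dose = 0.49997 Gy

0.5000 Gy


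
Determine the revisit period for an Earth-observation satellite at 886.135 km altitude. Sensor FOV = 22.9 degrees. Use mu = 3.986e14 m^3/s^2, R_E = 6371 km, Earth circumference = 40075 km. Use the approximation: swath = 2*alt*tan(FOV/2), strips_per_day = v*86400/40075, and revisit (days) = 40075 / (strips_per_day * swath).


swath = 2*886.135*tan(0.1998402) = 358.9621 km
v = sqrt(mu/r) = 7411.1576 m/s = 7.4112 km/s
strips/day = v*86400/40075 = 7.4112*86400/40075 = 15.9781
coverage/day = strips * swath = 15.9781 * 358.9621 = 5735.5468 km
revisit = 40075 / 5735.5468 = 6.9871 days

6.9871 days


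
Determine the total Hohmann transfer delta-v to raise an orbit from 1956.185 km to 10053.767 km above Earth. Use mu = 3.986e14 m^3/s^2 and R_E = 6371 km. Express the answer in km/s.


r1 = 8327.1850 km = 8.327185e+06 m
r2 = 16424.7670 km = 1.6424767e+07 m
dv1 = sqrt(mu/r1)*(sqrt(2*r2/(r1+r2)) - 1) = 1051.7662 m/s
dv2 = sqrt(mu/r2)*(1 - sqrt(2*r1/(r1+r2))) = 885.3765 m/s
total dv = |dv1| + |dv2| = 1051.7662 + 885.3765 = 1937.1427 m/s = 1.9371 km/s

1.9371 km/s


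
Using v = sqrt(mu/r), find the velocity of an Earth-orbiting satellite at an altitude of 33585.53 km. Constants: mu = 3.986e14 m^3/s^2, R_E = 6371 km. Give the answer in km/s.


r = R_E + alt = 6371.0 + 33585.53 = 39956.5300 km = 3.995653e+07 m
v = sqrt(mu/r) = sqrt(3.986e14 / 3.995653e+07) = 3158.4555 m/s = 3.1585 km/s

3.1585 km/s


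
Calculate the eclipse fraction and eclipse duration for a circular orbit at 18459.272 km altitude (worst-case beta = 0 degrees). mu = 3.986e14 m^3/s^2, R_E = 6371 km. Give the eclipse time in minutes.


r = 24830.2720 km
T = 648.9813 min
Eclipse fraction = arcsin(R_E/r)/pi = arcsin(6371.0000/24830.2720)/pi
= arcsin(0.256582)/pi = 0.08259636
Eclipse duration = 0.08259636 * 648.9813 = 53.6035 min

53.6035 minutes


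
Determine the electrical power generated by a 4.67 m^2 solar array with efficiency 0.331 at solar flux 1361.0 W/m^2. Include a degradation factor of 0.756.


P = area * eta * S * degradation
P = 4.67 * 0.331 * 1361.0 * 0.756
P = 1590.4675 W

1590.4675 W


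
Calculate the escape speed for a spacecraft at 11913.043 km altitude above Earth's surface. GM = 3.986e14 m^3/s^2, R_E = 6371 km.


r = 6371.0 + 11913.043 = 18284.0430 km = 1.8284043e+07 m
v_esc = sqrt(2*mu/r) = sqrt(2*3.986e14 / 1.8284043e+07)
v_esc = 6603.0947 m/s = 6.6031 km/s

6.6031 km/s


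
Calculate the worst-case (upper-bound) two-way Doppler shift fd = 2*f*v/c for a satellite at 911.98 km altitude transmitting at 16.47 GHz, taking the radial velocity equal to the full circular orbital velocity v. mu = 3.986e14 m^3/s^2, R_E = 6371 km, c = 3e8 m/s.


r = 7.28298e+06 m
v = sqrt(mu/r) = 7397.9959 m/s (worst-case radial velocity)
f = 16.47 GHz = 1.647e+10 Hz
fd = 2*f*v/c = 2*1.647e+10*7397.9959/3.0e+08
fd = 812299.9540 Hz

812299.9540 Hz


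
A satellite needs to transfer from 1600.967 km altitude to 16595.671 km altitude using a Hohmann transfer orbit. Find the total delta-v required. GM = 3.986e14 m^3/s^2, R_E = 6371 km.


r1 = 7971.9670 km = 7.971967e+06 m
r2 = 22966.6710 km = 2.2966671e+07 m
dv1 = sqrt(mu/r1)*(sqrt(2*r2/(r1+r2)) - 1) = 1544.7913 m/s
dv2 = sqrt(mu/r2)*(1 - sqrt(2*r1/(r1+r2))) = 1175.3453 m/s
total dv = |dv1| + |dv2| = 1544.7913 + 1175.3453 = 2720.1366 m/s = 2.7201 km/s

2.7201 km/s


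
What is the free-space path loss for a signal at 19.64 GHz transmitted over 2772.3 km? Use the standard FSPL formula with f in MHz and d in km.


f = 19.64 GHz = 19640.0000 MHz
d = 2772.3 km
FSPL = 32.44 + 20*log10(19640.0000) + 20*log10(2772.3)
FSPL = 32.44 + 85.8628 + 68.8568
FSPL = 187.1596 dB

187.1596 dB


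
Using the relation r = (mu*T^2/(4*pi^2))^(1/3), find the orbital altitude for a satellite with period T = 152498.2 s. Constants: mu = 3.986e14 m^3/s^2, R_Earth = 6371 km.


T = 152498.2 s
r = (mu*T^2/(4*pi^2))^(1/3) = (3.986e14 * 152498.2^2 / (4*pi^2))^(1/3)
r = 6.1692968e+07 m = 61692.9680 km
alt = r - R_E = 61692.9680 - 6371 = 55321.9680 km

55321.9680 km


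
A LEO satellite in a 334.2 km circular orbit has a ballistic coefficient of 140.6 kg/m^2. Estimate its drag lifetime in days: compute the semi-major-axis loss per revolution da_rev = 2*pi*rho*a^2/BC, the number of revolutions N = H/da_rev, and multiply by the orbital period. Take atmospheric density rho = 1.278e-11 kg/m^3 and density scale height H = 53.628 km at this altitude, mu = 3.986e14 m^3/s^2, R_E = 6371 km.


a = R_E + alt = 6705.2000 km = 6.7052e+06 m
da_rev = 2*pi*rho*a^2/BC = 2*pi*1.278e-11*(6.7052e+06)^2/140.6 = 25.677272 m per revolution
N = H/da_rev = 53628.0000 m / 25.677272 m = 2088.5397 revolutions
P = 2*pi*sqrt(a^3/mu) = 5464.2282 s
lifetime = N*P = 2088.5397 * 5464.2282 = 1.1412257e+07 s = 132.0863 days

132.0863 days


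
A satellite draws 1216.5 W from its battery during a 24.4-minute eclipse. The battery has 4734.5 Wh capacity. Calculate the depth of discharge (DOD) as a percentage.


E_used = P * t / 60 = 1216.5 * 24.4 / 60 = 494.7100 Wh
DOD = E_used / E_total * 100 = 494.7100 / 4734.5 * 100
DOD = 10.4490 %

10.4490 %


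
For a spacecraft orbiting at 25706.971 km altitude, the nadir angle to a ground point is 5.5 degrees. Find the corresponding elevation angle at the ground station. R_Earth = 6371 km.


r = R_E + alt = 32077.9710 km
Law of sines in the satellite / Earth-center / ground-point triangle:
  sin(nadir)/R_E = sin(90 + el)/r  =>  cos(el) = (r/R_E)*sin(nadir)
cos(el) = (32077.9710 / 6371.0000) * sin(5.5 deg) = 0.4825832
el = arccos(0.4825832) = 61.1458 deg
(Earth-central angle = 90 - nadir - el = 23.3542 deg)

61.1458 degrees


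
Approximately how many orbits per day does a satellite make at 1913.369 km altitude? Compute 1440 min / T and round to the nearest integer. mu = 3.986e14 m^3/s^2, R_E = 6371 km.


r = 8.284369e+06 m
T = 2*pi*sqrt(r^3/mu) = 7504.1304 s = 125.0688 min
revs/day = 1440 / 125.0688 = 11.5137
Rounded: 12 revolutions per day

12 revolutions per day


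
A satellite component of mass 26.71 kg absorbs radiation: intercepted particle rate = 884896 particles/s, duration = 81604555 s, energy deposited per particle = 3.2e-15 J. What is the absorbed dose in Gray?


Total energy deposited = rate * time * E_per
  = 884896 * 81604555 * 3.2e-15 = 0.2310769 J
Dose = E_total / mass = 0.2310769 / 26.71
Dose = 0.008651327 Gy

0.0087 Gy


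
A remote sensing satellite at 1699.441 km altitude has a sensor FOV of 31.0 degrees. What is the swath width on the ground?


FOV = 31.0 deg = 0.5410521 rad
swath = 2 * alt * tan(FOV/2) = 2 * 1699.441 * tan(0.270526)
swath = 2 * 1699.441 * 0.2773245
swath = 942.5934 km

942.5934 km


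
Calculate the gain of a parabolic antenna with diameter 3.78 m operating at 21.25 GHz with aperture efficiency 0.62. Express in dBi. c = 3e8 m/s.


lambda = c/f = 3e8 / 2.125e+10 = 0.01411765 m
G = eta*(pi*D/lambda)^2 = 0.62*(pi*3.78/0.01411765)^2
G = 438682.5849 (linear)
G = 10*log10(438682.5849) = 56.4215 dBi

56.4215 dBi


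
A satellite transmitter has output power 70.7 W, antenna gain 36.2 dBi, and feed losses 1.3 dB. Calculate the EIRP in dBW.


Pt = 70.7 W = 18.4942 dBW
EIRP = Pt_dBW + Gt - losses = 18.4942 + 36.2 - 1.3 = 53.3942 dBW

53.3942 dBW


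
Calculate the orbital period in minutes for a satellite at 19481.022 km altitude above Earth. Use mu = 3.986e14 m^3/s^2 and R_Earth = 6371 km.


r = 25852.0220 km = 2.5852022e+07 m
T = 2*pi*sqrt(r^3/mu) = 2*pi*sqrt(1.7277605e+22 / 3.986e14)
T = 41366.9019 s = 689.4484 min

689.4484 minutes


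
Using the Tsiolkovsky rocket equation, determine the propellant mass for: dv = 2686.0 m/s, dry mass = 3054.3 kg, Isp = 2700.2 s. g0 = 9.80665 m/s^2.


ve = Isp * g0 = 2700.2 * 9.80665 = 26479.916330 m/s
mass ratio = exp(dv/ve) = exp(2686.0/26479.916330) = 1.10675838
m_prop = m_dry * (mr - 1) = 3054.3 * (1.10675838 - 1)
m_prop = 326.0721 kg

326.0721 kg


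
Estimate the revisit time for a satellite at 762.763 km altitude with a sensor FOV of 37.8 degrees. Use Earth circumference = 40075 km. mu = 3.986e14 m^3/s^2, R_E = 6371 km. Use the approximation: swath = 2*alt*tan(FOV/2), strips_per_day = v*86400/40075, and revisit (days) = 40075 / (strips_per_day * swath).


swath = 2*762.763*tan(0.3298672) = 522.3043 km
v = sqrt(mu/r) = 7474.9675 m/s = 7.4750 km/s
strips/day = v*86400/40075 = 7.4750*86400/40075 = 16.1157
coverage/day = strips * swath = 16.1157 * 522.3043 = 8417.3060 km
revisit = 40075 / 8417.3060 = 4.7610 days

4.7610 days


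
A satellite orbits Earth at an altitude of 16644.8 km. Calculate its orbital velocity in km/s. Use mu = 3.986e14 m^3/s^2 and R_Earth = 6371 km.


r = R_E + alt = 6371.0 + 16644.8 = 23015.8000 km = 2.30158e+07 m
v = sqrt(mu/r) = sqrt(3.986e14 / 2.30158e+07) = 4161.5547 m/s = 4.1616 km/s

4.1616 km/s


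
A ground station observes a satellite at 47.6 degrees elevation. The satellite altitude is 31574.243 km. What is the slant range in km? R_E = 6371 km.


h = 31574.243 km, el = 47.6 deg
d = -R_E*sin(el) + sqrt((R_E*sin(el))^2 + 2*R_E*h + h^2)
d = -6371.0000*sin(0.8307767) + sqrt((6371.0000*0.7384553)^2 + 2*6371.0000*31574.243 + 31574.243^2)
d = 32996.5744 km

32996.5744 km


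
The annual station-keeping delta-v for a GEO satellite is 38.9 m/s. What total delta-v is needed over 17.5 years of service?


dV = rate * years = 38.9 * 17.5
dV = 680.7500 m/s

680.7500 m/s


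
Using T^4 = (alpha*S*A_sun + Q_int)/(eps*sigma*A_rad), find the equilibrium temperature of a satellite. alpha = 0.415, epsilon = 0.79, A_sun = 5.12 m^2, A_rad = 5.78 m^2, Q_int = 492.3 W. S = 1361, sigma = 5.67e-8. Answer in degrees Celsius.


Numerator = alpha*S*A_sun + Q_int = 0.415*1361*5.12 + 492.3 = 3384.1528 W
Denominator = eps*sigma*A_rad = 0.79*5.67e-8*5.78 = 2.5890354e-07 W/K^4
T^4 = 1.3071095e+10 K^4
T = 338.1256 K = 64.9756 C

64.9756 degrees Celsius


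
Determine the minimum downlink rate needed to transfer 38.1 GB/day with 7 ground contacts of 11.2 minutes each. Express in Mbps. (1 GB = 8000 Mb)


total contact time = 7 * 11.2 * 60 = 4704.0000 s
data = 38.1 GB = 304800.0000 Mb
rate = 304800.0000 / 4704.0000 = 64.7959 Mbps

64.7959 Mbps


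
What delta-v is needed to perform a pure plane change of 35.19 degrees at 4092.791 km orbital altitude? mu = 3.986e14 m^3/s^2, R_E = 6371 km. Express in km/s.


r = 10463.7910 km = 1.0463791e+07 m
V = sqrt(mu/r) = 6171.9744 m/s
di = 35.19 deg = 0.6141814 rad
dV = 2*V*sin(di/2) = 2*6171.9744*sin(0.3070907)
dV = 3731.4117 m/s = 3.7314 km/s

3.7314 km/s


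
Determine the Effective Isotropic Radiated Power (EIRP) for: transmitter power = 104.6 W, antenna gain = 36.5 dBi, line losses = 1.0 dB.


Pt = 104.6 W = 20.1953 dBW
EIRP = Pt_dBW + Gt - losses = 20.1953 + 36.5 - 1.0 = 55.6953 dBW

55.6953 dBW


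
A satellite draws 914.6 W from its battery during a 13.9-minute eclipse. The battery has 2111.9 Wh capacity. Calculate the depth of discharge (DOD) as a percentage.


E_used = P * t / 60 = 914.6 * 13.9 / 60 = 211.8823 Wh
DOD = E_used / E_total * 100 = 211.8823 / 2111.9 * 100
DOD = 10.0328 %

10.0328 %


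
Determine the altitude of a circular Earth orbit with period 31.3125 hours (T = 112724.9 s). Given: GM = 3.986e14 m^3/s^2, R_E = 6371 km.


T = 112724.9 s
r = (mu*T^2/(4*pi^2))^(1/3) = (3.986e14 * 112724.9^2 / (4*pi^2))^(1/3)
r = 5.0435821e+07 m = 50435.8206 km
alt = r - R_E = 50435.8206 - 6371 = 44064.8206 km

44064.8206 km


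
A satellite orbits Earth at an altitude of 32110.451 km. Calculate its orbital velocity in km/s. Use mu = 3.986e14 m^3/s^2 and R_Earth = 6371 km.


r = R_E + alt = 6371.0 + 32110.451 = 38481.4510 km = 3.8481451e+07 m
v = sqrt(mu/r) = sqrt(3.986e14 / 3.8481451e+07) = 3218.4215 m/s = 3.2184 km/s

3.2184 km/s


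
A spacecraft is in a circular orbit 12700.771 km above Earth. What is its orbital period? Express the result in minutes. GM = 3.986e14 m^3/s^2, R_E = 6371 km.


r = 19071.7710 km = 1.9071771e+07 m
T = 2*pi*sqrt(r^3/mu) = 2*pi*sqrt(6.937022e+21 / 3.986e14)
T = 26211.8550 s = 436.8642 min

436.8642 minutes


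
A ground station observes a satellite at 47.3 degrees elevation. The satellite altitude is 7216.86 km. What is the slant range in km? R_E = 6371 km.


h = 7216.86 km, el = 47.3 deg
d = -R_E*sin(el) + sqrt((R_E*sin(el))^2 + 2*R_E*h + h^2)
d = -6371.0000*sin(0.8255407) + sqrt((6371.0000*0.7349146)^2 + 2*6371.0000*7216.86 + 7216.86^2)
d = 8200.5119 km

8200.5119 km


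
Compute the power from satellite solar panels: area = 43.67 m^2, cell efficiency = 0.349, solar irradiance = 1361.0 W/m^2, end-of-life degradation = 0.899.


P = area * eta * S * degradation
P = 43.67 * 0.349 * 1361.0 * 0.899
P = 18647.7499 W

18647.7499 W


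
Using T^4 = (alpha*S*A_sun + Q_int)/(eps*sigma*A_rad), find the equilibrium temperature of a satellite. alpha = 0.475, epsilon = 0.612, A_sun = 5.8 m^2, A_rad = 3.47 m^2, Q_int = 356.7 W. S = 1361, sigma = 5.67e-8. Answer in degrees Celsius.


Numerator = alpha*S*A_sun + Q_int = 0.475*1361*5.8 + 356.7 = 4106.2550 W
Denominator = eps*sigma*A_rad = 0.612*5.67e-8*3.47 = 1.2041039e-07 W/K^4
T^4 = 3.4102166e+10 K^4
T = 429.7298 K = 156.5798 C

156.5798 degrees Celsius


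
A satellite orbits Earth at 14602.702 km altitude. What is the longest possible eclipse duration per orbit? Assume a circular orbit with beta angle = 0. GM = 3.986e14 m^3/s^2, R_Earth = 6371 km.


r = 20973.7020 km
T = 503.8168 min
Eclipse fraction = arcsin(R_E/r)/pi = arcsin(6371.0000/20973.7020)/pi
= arcsin(0.3037613)/pi = 0.09824255
Eclipse duration = 0.09824255 * 503.8168 = 49.4962 min

49.4962 minutes


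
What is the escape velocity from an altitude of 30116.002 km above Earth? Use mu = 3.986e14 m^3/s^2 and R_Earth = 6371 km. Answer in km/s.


r = 6371.0 + 30116.002 = 36487.0020 km = 3.6487002e+07 m
v_esc = sqrt(2*mu/r) = sqrt(2*3.986e14 / 3.6487002e+07)
v_esc = 4674.2782 m/s = 4.6743 km/s

4.6743 km/s


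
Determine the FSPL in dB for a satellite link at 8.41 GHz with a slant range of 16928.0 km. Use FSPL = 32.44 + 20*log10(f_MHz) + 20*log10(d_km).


f = 8.41 GHz = 8410.0000 MHz
d = 16928.0 km
FSPL = 32.44 + 20*log10(8410.0000) + 20*log10(16928.0)
FSPL = 32.44 + 78.4959 + 84.5721
FSPL = 195.5080 dB

195.5080 dB


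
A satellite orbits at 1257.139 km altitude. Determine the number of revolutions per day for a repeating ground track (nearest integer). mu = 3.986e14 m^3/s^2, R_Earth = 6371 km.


r = 7.628139e+06 m
T = 2*pi*sqrt(r^3/mu) = 6630.3907 s = 110.5065 min
revs/day = 1440 / 110.5065 = 13.0309
Rounded: 13 revolutions per day

13 revolutions per day


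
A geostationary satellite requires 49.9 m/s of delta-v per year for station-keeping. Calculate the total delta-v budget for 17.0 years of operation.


dV = rate * years = 49.9 * 17.0
dV = 848.3000 m/s

848.3000 m/s


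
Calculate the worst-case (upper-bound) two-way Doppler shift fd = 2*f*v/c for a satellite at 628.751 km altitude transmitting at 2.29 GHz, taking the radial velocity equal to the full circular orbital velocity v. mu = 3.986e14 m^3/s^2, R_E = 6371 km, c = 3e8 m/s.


r = 6.999751e+06 m
v = sqrt(mu/r) = 7546.1833 m/s (worst-case radial velocity)
f = 2.29 GHz = 2.29e+09 Hz
fd = 2*f*v/c = 2*2.29e+09*7546.1833/3.0e+08
fd = 115205.0654 Hz

115205.0654 Hz


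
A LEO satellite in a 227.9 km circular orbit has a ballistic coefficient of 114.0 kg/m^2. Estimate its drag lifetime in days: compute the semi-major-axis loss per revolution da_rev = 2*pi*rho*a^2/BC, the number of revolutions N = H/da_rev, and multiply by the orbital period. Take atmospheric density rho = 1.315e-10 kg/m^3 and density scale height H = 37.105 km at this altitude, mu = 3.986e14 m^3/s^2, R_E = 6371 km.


a = R_E + alt = 6598.9000 km = 6.5989e+06 m
da_rev = 2*pi*rho*a^2/BC = 2*pi*1.315e-10*(6.5989e+06)^2/114.0 = 315.604992 m per revolution
N = H/da_rev = 37105.0000 m / 315.604992 m = 117.5678 revolutions
P = 2*pi*sqrt(a^3/mu) = 5334.8049 s
lifetime = N*P = 117.5678 * 5334.8049 = 627201.5367 s = 7.2593 days

7.2593 days


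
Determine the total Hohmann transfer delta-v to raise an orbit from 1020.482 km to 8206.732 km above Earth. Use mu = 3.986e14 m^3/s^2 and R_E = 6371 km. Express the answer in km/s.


r1 = 7391.4820 km = 7.391482e+06 m
r2 = 14577.7320 km = 1.4577732e+07 m
dv1 = sqrt(mu/r1)*(sqrt(2*r2/(r1+r2)) - 1) = 1116.2161 m/s
dv2 = sqrt(mu/r2)*(1 - sqrt(2*r1/(r1+r2))) = 939.6544 m/s
total dv = |dv1| + |dv2| = 1116.2161 + 939.6544 = 2055.8705 m/s = 2.0559 km/s

2.0559 km/s


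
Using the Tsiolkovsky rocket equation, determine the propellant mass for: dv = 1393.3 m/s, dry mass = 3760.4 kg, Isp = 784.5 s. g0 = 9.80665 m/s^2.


ve = Isp * g0 = 784.5 * 9.80665 = 7693.316925 m/s
mass ratio = exp(dv/ve) = exp(1393.3/7693.316925) = 1.19854131
m_prop = m_dry * (mr - 1) = 3760.4 * (1.19854131 - 1)
m_prop = 746.5947 kg

746.5947 kg


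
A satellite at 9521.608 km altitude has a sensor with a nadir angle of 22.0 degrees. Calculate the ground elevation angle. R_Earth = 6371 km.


r = R_E + alt = 15892.6080 km
Law of sines in the satellite / Earth-center / ground-point triangle:
  sin(nadir)/R_E = sin(90 + el)/r  =>  cos(el) = (r/R_E)*sin(nadir)
cos(el) = (15892.6080 / 6371.0000) * sin(22.0 deg) = 0.9344649
el = arccos(0.9344649) = 20.8581 deg
(Earth-central angle = 90 - nadir - el = 47.1419 deg)

20.8581 degrees


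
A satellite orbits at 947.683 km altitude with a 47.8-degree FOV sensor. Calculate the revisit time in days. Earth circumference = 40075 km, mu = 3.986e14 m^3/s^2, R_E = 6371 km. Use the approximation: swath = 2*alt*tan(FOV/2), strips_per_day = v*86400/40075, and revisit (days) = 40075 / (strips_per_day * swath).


swath = 2*947.683*tan(0.4171337) = 839.9106 km
v = sqrt(mu/r) = 7379.9289 m/s = 7.3799 km/s
strips/day = v*86400/40075 = 7.3799*86400/40075 = 15.9108
coverage/day = strips * swath = 15.9108 * 839.9106 = 13363.6611 km
revisit = 40075 / 13363.6611 = 2.9988 days

2.9988 days


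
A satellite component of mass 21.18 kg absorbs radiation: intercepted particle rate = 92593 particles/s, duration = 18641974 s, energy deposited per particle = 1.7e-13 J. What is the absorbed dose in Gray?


Total energy deposited = rate * time * E_per
  = 92593 * 18641974 * 1.7e-13 = 0.2934398 J
Dose = E_total / mass = 0.2934398 / 21.18
Dose = 0.01385457 Gy

0.0139 Gy


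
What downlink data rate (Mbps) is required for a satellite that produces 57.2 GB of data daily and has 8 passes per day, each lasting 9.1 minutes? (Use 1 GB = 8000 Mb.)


total contact time = 8 * 9.1 * 60 = 4368.0000 s
data = 57.2 GB = 457600.0000 Mb
rate = 457600.0000 / 4368.0000 = 104.7619 Mbps

104.7619 Mbps


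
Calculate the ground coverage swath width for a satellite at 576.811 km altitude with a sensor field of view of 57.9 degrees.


FOV = 57.9 deg = 1.0105 rad
swath = 2 * alt * tan(FOV/2) = 2 * 576.811 * tan(0.5052728)
swath = 2 * 576.811 * 0.5531688
swath = 638.1477 km

638.1477 km


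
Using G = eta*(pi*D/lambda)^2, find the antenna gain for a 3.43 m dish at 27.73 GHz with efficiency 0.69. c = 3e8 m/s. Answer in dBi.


lambda = c/f = 3e8 / 2.773e+10 = 0.01081861 m
G = eta*(pi*D/lambda)^2 = 0.69*(pi*3.43/0.01081861)^2
G = 684532.8683 (linear)
G = 10*log10(684532.8683) = 58.3539 dBi

58.3539 dBi


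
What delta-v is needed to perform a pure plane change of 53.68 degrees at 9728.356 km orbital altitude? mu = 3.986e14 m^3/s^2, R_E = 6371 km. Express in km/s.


r = 16099.3560 km = 1.6099356e+07 m
V = sqrt(mu/r) = 4975.8170 m/s
di = 53.68 deg = 0.9368927 rad
dV = 2*V*sin(di/2) = 2*4975.8170*sin(0.4684464)
dV = 4493.1684 m/s = 4.4932 km/s

4.4932 km/s


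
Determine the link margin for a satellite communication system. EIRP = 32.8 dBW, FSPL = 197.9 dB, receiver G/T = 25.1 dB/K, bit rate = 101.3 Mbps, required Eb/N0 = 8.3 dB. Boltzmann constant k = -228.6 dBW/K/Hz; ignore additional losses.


C/N0 = EIRP - FSPL + G/T - k = 32.8 - 197.9 + 25.1 - (-228.6)
C/N0 = 88.6000 dB-Hz
R_b = 101.3 Mbps = 1.013e+08 bps -> 10*log10(R_b) = 80.0561 dB-Hz
Eb/N0 = C/N0 - 10*log10(R_b) = 88.6000 - 80.0561 = 8.5439 dB
Margin = Eb/N0 - Eb/N0_req = 8.5439 - 8.3 = 0.2439055 dB (link closes)

0.2439 dB


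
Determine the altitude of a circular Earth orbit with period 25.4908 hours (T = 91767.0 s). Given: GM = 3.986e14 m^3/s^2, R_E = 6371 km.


T = 91767.0 s
r = (mu*T^2/(4*pi^2))^(1/3) = (3.986e14 * 91767.0^2 / (4*pi^2))^(1/3)
r = 4.3972741e+07 m = 43972.7414 km
alt = r - R_E = 43972.7414 - 6371 = 37601.7414 km

37601.7414 km


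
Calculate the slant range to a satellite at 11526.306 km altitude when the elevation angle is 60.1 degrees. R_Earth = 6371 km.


h = 11526.306 km, el = 60.1 deg
d = -R_E*sin(el) + sqrt((R_E*sin(el))^2 + 2*R_E*h + h^2)
d = -6371.0000*sin(1.0489) + sqrt((6371.0000*0.8668967)^2 + 2*6371.0000*11526.306 + 11526.306^2)
d = 12090.2754 km

12090.2754 km


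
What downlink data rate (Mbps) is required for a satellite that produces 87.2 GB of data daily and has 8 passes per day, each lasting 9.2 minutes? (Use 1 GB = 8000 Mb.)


total contact time = 8 * 9.2 * 60 = 4416.0000 s
data = 87.2 GB = 697600.0000 Mb
rate = 697600.0000 / 4416.0000 = 157.9710 Mbps

157.9710 Mbps


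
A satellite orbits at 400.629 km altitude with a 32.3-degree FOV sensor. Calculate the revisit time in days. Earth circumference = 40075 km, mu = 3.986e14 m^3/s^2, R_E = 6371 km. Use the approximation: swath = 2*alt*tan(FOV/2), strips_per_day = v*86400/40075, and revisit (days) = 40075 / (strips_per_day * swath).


swath = 2*400.629*tan(0.2818707) = 232.0289 km
v = sqrt(mu/r) = 7672.2380 m/s = 7.6722 km/s
strips/day = v*86400/40075 = 7.6722*86400/40075 = 16.5410
coverage/day = strips * swath = 16.5410 * 232.0289 = 3837.9948 km
revisit = 40075 / 3837.9948 = 10.4417 days

10.4417 days


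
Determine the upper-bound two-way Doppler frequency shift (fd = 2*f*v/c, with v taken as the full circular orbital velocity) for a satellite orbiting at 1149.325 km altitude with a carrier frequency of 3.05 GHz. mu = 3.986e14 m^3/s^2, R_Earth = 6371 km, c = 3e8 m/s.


r = 7.520325e+06 m
v = sqrt(mu/r) = 7280.3179 m/s (worst-case radial velocity)
f = 3.05 GHz = 3.05e+09 Hz
fd = 2*f*v/c = 2*3.05e+09*7280.3179/3.0e+08
fd = 148033.1303 Hz

148033.1303 Hz


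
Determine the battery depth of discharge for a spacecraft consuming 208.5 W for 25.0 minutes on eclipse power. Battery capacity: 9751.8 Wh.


E_used = P * t / 60 = 208.5 * 25.0 / 60 = 86.8750 Wh
DOD = E_used / E_total * 100 = 86.8750 / 9751.8 * 100
DOD = 0.8908612 %

0.8909 %


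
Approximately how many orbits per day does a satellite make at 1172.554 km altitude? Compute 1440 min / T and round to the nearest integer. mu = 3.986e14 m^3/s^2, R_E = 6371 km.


r = 7.543554e+06 m
T = 2*pi*sqrt(r^3/mu) = 6520.4148 s = 108.6736 min
revs/day = 1440 / 108.6736 = 13.2507
Rounded: 13 revolutions per day

13 revolutions per day


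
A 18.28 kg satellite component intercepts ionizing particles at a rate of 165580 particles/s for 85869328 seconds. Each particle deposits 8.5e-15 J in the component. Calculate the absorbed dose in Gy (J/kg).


Total energy deposited = rate * time * E_per
  = 165580 * 85869328 * 8.5e-15 = 0.1208551 J
Dose = E_total / mass = 0.1208551 / 18.28
Dose = 0.006611328 Gy

0.0066 Gy


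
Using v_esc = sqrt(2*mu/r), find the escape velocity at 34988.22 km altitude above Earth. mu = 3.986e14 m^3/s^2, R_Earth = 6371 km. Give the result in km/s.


r = 6371.0 + 34988.22 = 41359.2200 km = 4.135922e+07 m
v_esc = sqrt(2*mu/r) = sqrt(2*3.986e14 / 4.135922e+07)
v_esc = 4390.3331 m/s = 4.3903 km/s

4.3903 km/s


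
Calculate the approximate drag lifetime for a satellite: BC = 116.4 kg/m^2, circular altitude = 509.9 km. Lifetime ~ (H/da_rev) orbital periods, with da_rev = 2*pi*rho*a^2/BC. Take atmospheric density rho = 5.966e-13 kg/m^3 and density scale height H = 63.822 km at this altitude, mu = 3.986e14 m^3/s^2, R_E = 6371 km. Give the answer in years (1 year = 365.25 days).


a = R_E + alt = 6880.9000 km = 6.8809e+06 m
da_rev = 2*pi*rho*a^2/BC = 2*pi*5.966e-13*(6.8809e+06)^2/116.4 = 1.524757 m per revolution
N = H/da_rev = 63822.0000 m / 1.524757 m = 41857.1621 revolutions
P = 2*pi*sqrt(a^3/mu) = 5680.4022 s
lifetime = N*P = 41857.1621 * 5680.4022 = 2.3776552e+08 s = 2751.9157 days
years = 2751.9157 / 365.25 = 7.5343 years

7.5343 years


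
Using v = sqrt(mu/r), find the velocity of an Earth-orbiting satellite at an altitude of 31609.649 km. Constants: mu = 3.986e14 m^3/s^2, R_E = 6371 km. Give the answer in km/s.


r = R_E + alt = 6371.0 + 31609.649 = 37980.6490 km = 3.7980649e+07 m
v = sqrt(mu/r) = sqrt(3.986e14 / 3.7980649e+07) = 3239.5707 m/s = 3.2396 km/s

3.2396 km/s


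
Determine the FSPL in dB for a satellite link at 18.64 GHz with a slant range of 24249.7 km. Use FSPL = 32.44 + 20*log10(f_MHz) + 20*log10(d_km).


f = 18.64 GHz = 18640.0000 MHz
d = 24249.7 km
FSPL = 32.44 + 20*log10(18640.0000) + 20*log10(24249.7)
FSPL = 32.44 + 85.4089 + 87.6941
FSPL = 205.5430 dB

205.5430 dB


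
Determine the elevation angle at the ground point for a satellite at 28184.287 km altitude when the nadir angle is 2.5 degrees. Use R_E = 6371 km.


r = R_E + alt = 34555.2870 km
Law of sines in the satellite / Earth-center / ground-point triangle:
  sin(nadir)/R_E = sin(90 + el)/r  =>  cos(el) = (r/R_E)*sin(nadir)
cos(el) = (34555.2870 / 6371.0000) * sin(2.5 deg) = 0.2365846
el = arccos(0.2365846) = 76.3150 deg
(Earth-central angle = 90 - nadir - el = 11.1850 deg)

76.3150 degrees


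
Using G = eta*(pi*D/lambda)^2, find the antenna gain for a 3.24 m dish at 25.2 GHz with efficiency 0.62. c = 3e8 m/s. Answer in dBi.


lambda = c/f = 3e8 / 2.52e+10 = 0.01190476 m
G = eta*(pi*D/lambda)^2 = 0.62*(pi*3.24/0.01190476)^2
G = 453252.3113 (linear)
G = 10*log10(453252.3113) = 56.5634 dBi

56.5634 dBi


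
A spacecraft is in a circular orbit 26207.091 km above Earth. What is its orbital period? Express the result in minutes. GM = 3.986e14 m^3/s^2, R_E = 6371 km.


r = 32578.0910 km = 3.2578091e+07 m
T = 2*pi*sqrt(r^3/mu) = 2*pi*sqrt(3.4576171e+22 / 3.986e14)
T = 58519.3737 s = 975.3229 min

975.3229 minutes


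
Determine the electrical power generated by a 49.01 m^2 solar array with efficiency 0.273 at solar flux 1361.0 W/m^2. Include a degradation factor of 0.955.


P = area * eta * S * degradation
P = 49.01 * 0.273 * 1361.0 * 0.955
P = 17390.3710 W

17390.3710 W


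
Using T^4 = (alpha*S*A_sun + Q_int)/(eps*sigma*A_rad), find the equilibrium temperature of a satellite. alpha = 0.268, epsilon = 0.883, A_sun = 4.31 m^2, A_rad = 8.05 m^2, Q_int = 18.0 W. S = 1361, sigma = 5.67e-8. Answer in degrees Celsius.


Numerator = alpha*S*A_sun + Q_int = 0.268*1361*4.31 + 18.0 = 1590.0639 W
Denominator = eps*sigma*A_rad = 0.883*5.67e-8*8.05 = 4.0303211e-07 W/K^4
T^4 = 3.9452536e+09 K^4
T = 250.6217 K = -22.5283 C

-22.5283 degrees Celsius


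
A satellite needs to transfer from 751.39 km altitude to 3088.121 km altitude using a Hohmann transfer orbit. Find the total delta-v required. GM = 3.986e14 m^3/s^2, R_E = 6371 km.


r1 = 7122.3900 km = 7.12239e+06 m
r2 = 9459.1210 km = 9.459121e+06 m
dv1 = sqrt(mu/r1)*(sqrt(2*r2/(r1+r2)) - 1) = 509.7537 m/s
dv2 = sqrt(mu/r2)*(1 - sqrt(2*r1/(r1+r2))) = 474.7630 m/s
total dv = |dv1| + |dv2| = 509.7537 + 474.7630 = 984.5167 m/s = 0.9845167 km/s

0.9845 km/s


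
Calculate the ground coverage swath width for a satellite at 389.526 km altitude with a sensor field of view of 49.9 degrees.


FOV = 49.9 deg = 0.8709193 rad
swath = 2 * alt * tan(FOV/2) = 2 * 389.526 * tan(0.4354596)
swath = 2 * 389.526 * 0.4652457
swath = 362.4506 km

362.4506 km


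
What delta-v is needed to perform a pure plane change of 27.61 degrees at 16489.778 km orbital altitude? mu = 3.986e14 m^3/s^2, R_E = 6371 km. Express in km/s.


r = 22860.7780 km = 2.2860778e+07 m
V = sqrt(mu/r) = 4175.6409 m/s
di = 27.61 deg = 0.4818854 rad
dV = 2*V*sin(di/2) = 2*4175.6409*sin(0.2409427)
dV = 1992.7679 m/s = 1.9928 km/s

1.9928 km/s


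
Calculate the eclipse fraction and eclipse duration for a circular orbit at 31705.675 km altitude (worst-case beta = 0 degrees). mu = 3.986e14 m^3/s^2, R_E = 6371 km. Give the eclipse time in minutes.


r = 38076.6750 km
T = 1232.3909 min
Eclipse fraction = arcsin(R_E/r)/pi = arcsin(6371.0000/38076.6750)/pi
= arcsin(0.1673203)/pi = 0.05351139
Eclipse duration = 0.05351139 * 1232.3909 = 65.9470 min

65.9470 minutes


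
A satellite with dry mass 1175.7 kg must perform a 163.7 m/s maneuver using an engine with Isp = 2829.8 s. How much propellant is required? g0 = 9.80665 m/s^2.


ve = Isp * g0 = 2829.8 * 9.80665 = 27750.858170 m/s
mass ratio = exp(dv/ve) = exp(163.7/27750.858170) = 1.00591635
m_prop = m_dry * (mr - 1) = 1175.7 * (1.00591635 - 1)
m_prop = 6.9559 kg

6.9559 kg


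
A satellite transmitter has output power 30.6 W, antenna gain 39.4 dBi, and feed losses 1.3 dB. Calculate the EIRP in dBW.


Pt = 30.6 W = 14.8572 dBW
EIRP = Pt_dBW + Gt - losses = 14.8572 + 39.4 - 1.3 = 52.9572 dBW

52.9572 dBW


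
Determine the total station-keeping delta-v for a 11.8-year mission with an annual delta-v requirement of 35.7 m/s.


dV = rate * years = 35.7 * 11.8
dV = 421.2600 m/s

421.2600 m/s


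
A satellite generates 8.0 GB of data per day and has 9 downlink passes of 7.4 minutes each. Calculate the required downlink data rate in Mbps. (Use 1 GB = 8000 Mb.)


total contact time = 9 * 7.4 * 60 = 3996.0000 s
data = 8.0 GB = 64000.0000 Mb
rate = 64000.0000 / 3996.0000 = 16.0160 Mbps

16.0160 Mbps


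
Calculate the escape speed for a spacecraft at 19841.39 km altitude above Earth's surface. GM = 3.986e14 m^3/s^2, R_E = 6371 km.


r = 6371.0 + 19841.39 = 26212.3900 km = 2.621239e+07 m
v_esc = sqrt(2*mu/r) = sqrt(2*3.986e14 / 2.621239e+07)
v_esc = 5514.8072 m/s = 5.5148 km/s

5.5148 km/s


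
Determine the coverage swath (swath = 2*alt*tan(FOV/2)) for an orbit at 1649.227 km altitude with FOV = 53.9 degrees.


FOV = 53.9 deg = 0.9407325 rad
swath = 2 * alt * tan(FOV/2) = 2 * 1649.227 * tan(0.4703662)
swath = 2 * 1649.227 * 0.5084267
swath = 1677.0221 km

1677.0221 km


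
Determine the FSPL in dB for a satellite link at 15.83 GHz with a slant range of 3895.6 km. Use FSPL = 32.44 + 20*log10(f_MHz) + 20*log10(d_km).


f = 15.83 GHz = 15830.0000 MHz
d = 3895.6 km
FSPL = 32.44 + 20*log10(15830.0000) + 20*log10(3895.6)
FSPL = 32.44 + 83.9896 + 71.8115
FSPL = 188.2411 dB

188.2411 dB


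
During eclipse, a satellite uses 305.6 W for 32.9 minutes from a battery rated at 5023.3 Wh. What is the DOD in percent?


E_used = P * t / 60 = 305.6 * 32.9 / 60 = 167.5707 Wh
DOD = E_used / E_total * 100 = 167.5707 / 5023.3 * 100
DOD = 3.3359 %

3.3359 %


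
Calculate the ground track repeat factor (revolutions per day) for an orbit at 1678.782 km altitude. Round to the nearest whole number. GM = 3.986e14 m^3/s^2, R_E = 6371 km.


r = 8.049782e+06 m
T = 2*pi*sqrt(r^3/mu) = 7187.6579 s = 119.7943 min
revs/day = 1440 / 119.7943 = 12.0206
Rounded: 12 revolutions per day

12 revolutions per day


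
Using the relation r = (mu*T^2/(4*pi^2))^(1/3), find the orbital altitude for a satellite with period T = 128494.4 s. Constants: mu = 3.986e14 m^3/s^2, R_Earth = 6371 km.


T = 128494.4 s
r = (mu*T^2/(4*pi^2))^(1/3) = (3.986e14 * 128494.4^2 / (4*pi^2))^(1/3)
r = 5.5036227e+07 m = 55036.2270 km
alt = r - R_E = 55036.2270 - 6371 = 48665.2270 km

48665.2270 km


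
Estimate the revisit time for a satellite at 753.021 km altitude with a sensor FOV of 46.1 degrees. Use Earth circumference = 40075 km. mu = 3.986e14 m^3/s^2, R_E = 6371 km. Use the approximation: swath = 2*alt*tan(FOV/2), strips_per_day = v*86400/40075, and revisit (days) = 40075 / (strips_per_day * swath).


swath = 2*753.021*tan(0.4022984) = 640.8285 km
v = sqrt(mu/r) = 7480.0767 m/s = 7.4801 km/s
strips/day = v*86400/40075 = 7.4801*86400/40075 = 16.1267
coverage/day = strips * swath = 16.1267 * 640.8285 = 10334.4678 km
revisit = 40075 / 10334.4678 = 3.8778 days

3.8778 days


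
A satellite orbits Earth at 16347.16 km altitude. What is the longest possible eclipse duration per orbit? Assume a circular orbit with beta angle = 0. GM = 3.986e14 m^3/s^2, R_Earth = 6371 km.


r = 22718.1600 km
T = 567.9626 min
Eclipse fraction = arcsin(R_E/r)/pi = arcsin(6371.0000/22718.1600)/pi
= arcsin(0.2804364)/pi = 0.09047919
Eclipse duration = 0.09047919 * 567.9626 = 51.3888 min

51.3888 minutes


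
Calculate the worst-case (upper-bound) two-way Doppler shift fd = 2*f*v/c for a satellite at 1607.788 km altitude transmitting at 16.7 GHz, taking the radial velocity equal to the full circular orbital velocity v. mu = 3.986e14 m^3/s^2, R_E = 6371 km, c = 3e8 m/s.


r = 7.978788e+06 m
v = sqrt(mu/r) = 7068.0593 m/s (worst-case radial velocity)
f = 16.7 GHz = 1.67e+10 Hz
fd = 2*f*v/c = 2*1.67e+10*7068.0593/3.0e+08
fd = 786910.6016 Hz

786910.6016 Hz


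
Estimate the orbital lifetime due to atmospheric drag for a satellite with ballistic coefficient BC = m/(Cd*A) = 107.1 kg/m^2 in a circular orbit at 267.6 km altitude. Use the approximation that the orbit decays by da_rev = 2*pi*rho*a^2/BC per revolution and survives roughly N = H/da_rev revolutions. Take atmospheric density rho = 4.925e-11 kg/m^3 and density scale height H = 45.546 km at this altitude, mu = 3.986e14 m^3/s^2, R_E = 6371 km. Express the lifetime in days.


a = R_E + alt = 6638.6000 km = 6.6386e+06 m
da_rev = 2*pi*rho*a^2/BC = 2*pi*4.925e-11*(6.6386e+06)^2/107.1 = 127.335540 m per revolution
N = H/da_rev = 45546.0000 m / 127.335540 m = 357.6849 revolutions
P = 2*pi*sqrt(a^3/mu) = 5383.0198 s
lifetime = N*P = 357.6849 * 5383.0198 = 1.9254249e+06 s = 22.2850 days

22.2850 days


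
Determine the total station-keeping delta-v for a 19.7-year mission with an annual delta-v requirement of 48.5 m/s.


dV = rate * years = 48.5 * 19.7
dV = 955.4500 m/s

955.4500 m/s


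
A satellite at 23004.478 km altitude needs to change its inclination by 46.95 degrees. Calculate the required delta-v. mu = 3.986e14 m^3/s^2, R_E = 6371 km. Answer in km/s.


r = 29375.4780 km = 2.9375478e+07 m
V = sqrt(mu/r) = 3683.6315 m/s
di = 46.95 deg = 0.8194321 rad
dV = 2*V*sin(di/2) = 2*3683.6315*sin(0.409716)
dV = 2934.7410 m/s = 2.9347 km/s

2.9347 km/s


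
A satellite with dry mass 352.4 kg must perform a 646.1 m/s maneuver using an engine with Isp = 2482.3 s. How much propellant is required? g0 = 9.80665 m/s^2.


ve = Isp * g0 = 2482.3 * 9.80665 = 24343.047295 m/s
mass ratio = exp(dv/ve) = exp(646.1/24343.047295) = 1.02689682
m_prop = m_dry * (mr - 1) = 352.4 * (1.02689682 - 1)
m_prop = 9.4784 kg

9.4784 kg
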